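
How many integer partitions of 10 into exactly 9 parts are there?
p(10, 9 parts) = 1

Partitions of n into exactly k parts ↔ partitions of n − k into at most k parts (subtract 1 from each part). For n = 10, k = 9, the partitions are: 2+1+1+1+1+1+1+1+1. Count = 1.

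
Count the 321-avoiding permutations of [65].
C_65 = 1440418573150919668872489894243865350

These 321-avoiding permutations are counted by the Catalan number C_n = (1/(n + 1)) · C(2n, n). For n = 65: C_65 = (1/66) · C(130, 65) = 95067625827960698145584333020095113100/66 = 1440418573150919668872489894243865350.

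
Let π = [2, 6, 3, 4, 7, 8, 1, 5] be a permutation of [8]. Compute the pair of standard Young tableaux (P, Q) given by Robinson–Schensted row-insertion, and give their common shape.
P = [1, 3, 4, 5, 8] / [2, 7] / [6];  Q = [1, 2, 4, 5, 6] / [3, 8] / [7];  common shape = (5, 2, 1)

Row-insert the values π_1, π_2, … into P one at a time, bumping the leftmost entry strictly greater than the inserted value down to the next row. The recording tableau Q records, in position (i, j), the step at which that cell was added to P.
  Insert 2 (step 1): P = [2];  Q = [1]
  Insert 6 (step 2): P = [2, 6];  Q = [1, 2]
  Insert 3 (step 3): P = [2, 3] / [6];  Q = [1, 2] / [3]
  Insert 4 (step 4): P = [2, 3, 4] / [6];  Q = [1, 2, 4] / [3]
  Insert 7 (step 5): P = [2, 3, 4, 7] / [6];  Q = [1, 2, 4, 5] / [3]
  Insert 8 (step 6): P = [2, 3, 4, 7, 8] / [6];  Q = [1, 2, 4, 5, 6] / [3]
  Insert 1 (step 7): P = [1, 3, 4, 7, 8] / [2] / [6];  Q = [1, 2, 4, 5, 6] / [3] / [7]
  Insert 5 (step 8): P = [1, 3, 4, 5, 8] / [2, 7] / [6];  Q = [1, 2, 4, 5, 6] / [3, 8] / [7]
Final shape: (5, 2, 1).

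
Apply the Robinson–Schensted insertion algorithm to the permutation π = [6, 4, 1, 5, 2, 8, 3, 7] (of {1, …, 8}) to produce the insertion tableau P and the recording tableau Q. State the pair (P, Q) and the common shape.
P = [1, 2, 3, 7] / [4, 5, 8] / [6];  Q = [1, 4, 6, 8] / [2, 5, 7] / [3];  common shape = (4, 3, 1)

Row-insert the values π_1, π_2, … into P one at a time, bumping the leftmost entry strictly greater than the inserted value down to the next row. The recording tableau Q records, in position (i, j), the step at which that cell was added to P.
  Insert 6 (step 1): P = [6];  Q = [1]
  Insert 4 (step 2): P = [4] / [6];  Q = [1] / [2]
  Insert 1 (step 3): P = [1] / [4] / [6];  Q = [1] / [2] / [3]
  Insert 5 (step 4): P = [1, 5] / [4] / [6];  Q = [1, 4] / [2] / [3]
  Insert 2 (step 5): P = [1, 2] / [4, 5] / [6];  Q = [1, 4] / [2, 5] / [3]
  Insert 8 (step 6): P = [1, 2, 8] / [4, 5] / [6];  Q = [1, 4, 6] / [2, 5] / [3]
  Insert 3 (step 7): P = [1, 2, 3] / [4, 5, 8] / [6];  Q = [1, 4, 6] / [2, 5, 7] / [3]
  Insert 7 (step 8): P = [1, 2, 3, 7] / [4, 5, 8] / [6];  Q = [1, 4, 6, 8] / [2, 5, 7] / [3]
Final shape: (4, 3, 1).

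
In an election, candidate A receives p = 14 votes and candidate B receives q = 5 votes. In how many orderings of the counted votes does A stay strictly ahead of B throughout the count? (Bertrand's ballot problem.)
Strict-lead orderings = 5508

Total orderings of the 19 votes with 14 for A: C(19, 14) = 11628. By the Bertrand ballot formula (Cycle Lemma / reflection principle), the number of orderings in which A is strictly ahead of B throughout is (p − q)/(p + q) · C(p + q, p) = (14 − 5)/(14 + 5) · 11628 = 5508.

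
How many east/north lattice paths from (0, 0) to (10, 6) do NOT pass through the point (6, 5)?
Number of paths = 5698

Total paths from (0, 0) to (10, 6): C(16, 10) = 8008. Paths through (6, 5): (paths (0, 0) → (6, 5)) × (paths (6, 5) → (10, 6)) = C(11, 6) · C(5, 4) = 462 · 5 = 2310. Avoidance count = 8008 − 2310 = 5698.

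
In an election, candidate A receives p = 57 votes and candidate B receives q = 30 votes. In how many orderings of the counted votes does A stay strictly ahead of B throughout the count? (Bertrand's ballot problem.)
Strict-lead orderings = 60850120780216900055016

Total orderings of the 87 votes with 57 for A: C(87, 57) = 196072611402921122399496. By the Bertrand ballot formula (Cycle Lemma / reflection principle), the number of orderings in which A is strictly ahead of B throughout is (p − q)/(p + q) · C(p + q, p) = (57 − 30)/(57 + 30) · 196072611402921122399496 = 60850120780216900055016.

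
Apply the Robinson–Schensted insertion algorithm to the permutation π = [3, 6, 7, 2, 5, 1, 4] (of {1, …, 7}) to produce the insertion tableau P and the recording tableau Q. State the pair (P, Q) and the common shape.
P = [1, 4, 7] / [2, 5] / [3, 6];  Q = [1, 2, 3] / [4, 5] / [6, 7];  common shape = (3, 2, 2)

Row-insert the values π_1, π_2, … into P one at a time, bumping the leftmost entry strictly greater than the inserted value down to the next row. The recording tableau Q records, in position (i, j), the step at which that cell was added to P.
  Insert 3 (step 1): P = [3];  Q = [1]
  Insert 6 (step 2): P = [3, 6];  Q = [1, 2]
  Insert 7 (step 3): P = [3, 6, 7];  Q = [1, 2, 3]
  Insert 2 (step 4): P = [2, 6, 7] / [3];  Q = [1, 2, 3] / [4]
  Insert 5 (step 5): P = [2, 5, 7] / [3, 6];  Q = [1, 2, 3] / [4, 5]
  Insert 1 (step 6): P = [1, 5, 7] / [2, 6] / [3];  Q = [1, 2, 3] / [4, 5] / [6]
  Insert 4 (step 7): P = [1, 4, 7] / [2, 5] / [3, 6];  Q = [1, 2, 3] / [4, 5] / [6, 7]
Final shape: (3, 2, 2).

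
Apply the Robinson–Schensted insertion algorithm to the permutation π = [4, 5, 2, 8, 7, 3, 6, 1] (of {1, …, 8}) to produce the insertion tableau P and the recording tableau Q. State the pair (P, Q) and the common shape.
P = [1, 3, 6] / [2, 5, 7] / [4] / [8];  Q = [1, 2, 4] / [3, 5, 7] / [6] / [8];  common shape = (3, 3, 1, 1)

Row-insert the values π_1, π_2, … into P one at a time, bumping the leftmost entry strictly greater than the inserted value down to the next row. The recording tableau Q records, in position (i, j), the step at which that cell was added to P.
  Insert 4 (step 1): P = [4];  Q = [1]
  Insert 5 (step 2): P = [4, 5];  Q = [1, 2]
  Insert 2 (step 3): P = [2, 5] / [4];  Q = [1, 2] / [3]
  Insert 8 (step 4): P = [2, 5, 8] / [4];  Q = [1, 2, 4] / [3]
  Insert 7 (step 5): P = [2, 5, 7] / [4, 8];  Q = [1, 2, 4] / [3, 5]
  Insert 3 (step 6): P = [2, 3, 7] / [4, 5] / [8];  Q = [1, 2, 4] / [3, 5] / [6]
  Insert 6 (step 7): P = [2, 3, 6] / [4, 5, 7] / [8];  Q = [1, 2, 4] / [3, 5, 7] / [6]
  Insert 1 (step 8): P = [1, 3, 6] / [2, 5, 7] / [4] / [8];  Q = [1, 2, 4] / [3, 5, 7] / [6] / [8]
Final shape: (3, 3, 1, 1).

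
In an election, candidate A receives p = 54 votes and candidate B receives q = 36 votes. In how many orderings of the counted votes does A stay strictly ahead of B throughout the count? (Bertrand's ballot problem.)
Strict-lead orderings = 3460290934255916316653724

Total orderings of the 90 votes with 54 for A: C(90, 54) = 17301454671279581583268620. By the Bertrand ballot formula (Cycle Lemma / reflection principle), the number of orderings in which A is strictly ahead of B throughout is (p − q)/(p + q) · C(p + q, p) = (54 − 36)/(54 + 36) · 17301454671279581583268620 = 3460290934255916316653724.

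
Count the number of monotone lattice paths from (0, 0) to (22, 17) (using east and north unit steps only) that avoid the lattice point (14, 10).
Number of paths = 38400435450

Total paths from (0, 0) to (22, 17): C(39, 22) = 51021117810. Paths through (14, 10): (paths (0, 0) → (14, 10)) × (paths (14, 10) → (22, 17)) = C(24, 14) · C(15, 8) = 1961256 · 6435 = 12620682360. Avoidance count = 51021117810 − 12620682360 = 38400435450.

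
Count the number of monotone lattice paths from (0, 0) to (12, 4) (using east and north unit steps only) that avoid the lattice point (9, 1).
Number of paths = 1620

Total paths from (0, 0) to (12, 4): C(16, 12) = 1820. Paths through (9, 1): (paths (0, 0) → (9, 1)) × (paths (9, 1) → (12, 4)) = C(10, 9) · C(6, 3) = 10 · 20 = 200. Avoidance count = 1820 − 200 = 1620.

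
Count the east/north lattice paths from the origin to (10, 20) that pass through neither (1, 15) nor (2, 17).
Number of paths = 29992688

Inclusion–exclusion. Total paths: C(30, 10) = 30045015. Through P₁: C(16, 1)·C(14, 9) = 32032. Through P₂: C(19, 2)·C(11, 8) = 28215. Since P₁ is strictly southwest of P₂, a monotone path through both must visit P₁ then P₂; paths through both = C(16, 1)·C(3, 1)·C(11, 8) = 7920. Avoid both = 30045015 − 32032 − 28215 + 7920 = 29992688.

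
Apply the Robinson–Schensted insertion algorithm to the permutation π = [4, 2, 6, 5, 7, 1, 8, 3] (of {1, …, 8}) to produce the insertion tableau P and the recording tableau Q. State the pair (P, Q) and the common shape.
P = [1, 3, 7, 8] / [2, 5] / [4, 6];  Q = [1, 3, 5, 7] / [2, 4] / [6, 8];  common shape = (4, 2, 2)

Row-insert the values π_1, π_2, … into P one at a time, bumping the leftmost entry strictly greater than the inserted value down to the next row. The recording tableau Q records, in position (i, j), the step at which that cell was added to P.
  Insert 4 (step 1): P = [4];  Q = [1]
  Insert 2 (step 2): P = [2] / [4];  Q = [1] / [2]
  Insert 6 (step 3): P = [2, 6] / [4];  Q = [1, 3] / [2]
  Insert 5 (step 4): P = [2, 5] / [4, 6];  Q = [1, 3] / [2, 4]
  Insert 7 (step 5): P = [2, 5, 7] / [4, 6];  Q = [1, 3, 5] / [2, 4]
  Insert 1 (step 6): P = [1, 5, 7] / [2, 6] / [4];  Q = [1, 3, 5] / [2, 4] / [6]
  Insert 8 (step 7): P = [1, 5, 7, 8] / [2, 6] / [4];  Q = [1, 3, 5, 7] / [2, 4] / [6]
  Insert 3 (step 8): P = [1, 3, 7, 8] / [2, 5] / [4, 6];  Q = [1, 3, 5, 7] / [2, 4] / [6, 8]
Final shape: (4, 2, 2).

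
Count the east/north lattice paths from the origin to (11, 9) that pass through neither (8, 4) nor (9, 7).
Number of paths = 83480

Inclusion–exclusion. Total paths: C(20, 11) = 167960. Through P₁: C(12, 8)·C(8, 3) = 27720. Through P₂: C(16, 9)·C(4, 2) = 68640. Since P₁ is strictly southwest of P₂, a monotone path through both must visit P₁ then P₂; paths through both = C(12, 8)·C(4, 1)·C(4, 2) = 11880. Avoid both = 167960 − 27720 − 68640 + 11880 = 83480.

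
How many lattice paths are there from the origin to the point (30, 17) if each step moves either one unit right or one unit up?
Number of paths = 2741188875414

A monotone lattice path from (0, 0) to (30, 17) consists of 30 east steps and 17 north steps in some order, so it is determined by which 30 of the 47 steps are east. The count is C(47, 30) = 2741188875414.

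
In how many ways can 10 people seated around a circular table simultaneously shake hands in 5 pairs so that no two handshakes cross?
C_5 = 42

These noncrossing handshakes are counted by the Catalan number C_n = (1/(n + 1)) · C(2n, n). For n = 5: C_5 = (1/6) · C(10, 5) = 252/6 = 42.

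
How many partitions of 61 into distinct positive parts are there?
q(61) = 12076

A partition into distinct parts is a strictly decreasing sequence summing to n. The recurrence d(n, m) = d(n, m−1) + d(n−m, m−1) (use part m at most once) with q(n) = d(n, n) gives q(61) = 12076. (Euler's theorem: # distinct-part partitions = # odd-part partitions.)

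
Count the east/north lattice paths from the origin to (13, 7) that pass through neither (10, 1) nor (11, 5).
Number of paths = 50718

Inclusion–exclusion. Total paths: C(20, 13) = 77520. Through P₁: C(11, 10)·C(9, 3) = 924. Through P₂: C(16, 11)·C(4, 2) = 26208. Since P₁ is strictly southwest of P₂, a monotone path through both must visit P₁ then P₂; paths through both = C(11, 10)·C(5, 1)·C(4, 2) = 330. Avoid both = 77520 − 924 − 26208 + 330 = 50718.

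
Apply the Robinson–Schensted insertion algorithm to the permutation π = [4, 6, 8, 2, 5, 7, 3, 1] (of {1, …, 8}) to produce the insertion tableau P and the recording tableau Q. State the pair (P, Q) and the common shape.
P = [1, 3, 7] / [2, 5, 8] / [4] / [6];  Q = [1, 2, 3] / [4, 5, 6] / [7] / [8];  common shape = (3, 3, 1, 1)

Row-insert the values π_1, π_2, … into P one at a time, bumping the leftmost entry strictly greater than the inserted value down to the next row. The recording tableau Q records, in position (i, j), the step at which that cell was added to P.
  Insert 4 (step 1): P = [4];  Q = [1]
  Insert 6 (step 2): P = [4, 6];  Q = [1, 2]
  Insert 8 (step 3): P = [4, 6, 8];  Q = [1, 2, 3]
  Insert 2 (step 4): P = [2, 6, 8] / [4];  Q = [1, 2, 3] / [4]
  Insert 5 (step 5): P = [2, 5, 8] / [4, 6];  Q = [1, 2, 3] / [4, 5]
  Insert 7 (step 6): P = [2, 5, 7] / [4, 6, 8];  Q = [1, 2, 3] / [4, 5, 6]
  Insert 3 (step 7): P = [2, 3, 7] / [4, 5, 8] / [6];  Q = [1, 2, 3] / [4, 5, 6] / [7]
  Insert 1 (step 8): P = [1, 3, 7] / [2, 5, 8] / [4] / [6];  Q = [1, 2, 3] / [4, 5, 6] / [7] / [8]
Final shape: (3, 3, 1, 1).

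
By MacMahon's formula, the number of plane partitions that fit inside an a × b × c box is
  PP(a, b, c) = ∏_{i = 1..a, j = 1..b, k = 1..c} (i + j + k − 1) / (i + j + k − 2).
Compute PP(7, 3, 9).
PP(7, 3, 9) = 24584605760

Evaluate the triple product over i = 1..7, j = 1..3, k = 1..9. The factors are (2/1) · (3/2) · (4/3) · (5/4) · (6/5) · (7/6) · (8/7) · (9/8) · … (189 factors total). The numerators and denominators telescope so the product is an integer; carrying out the multiplication exactly gives PP(7, 3, 9) = 24584605760.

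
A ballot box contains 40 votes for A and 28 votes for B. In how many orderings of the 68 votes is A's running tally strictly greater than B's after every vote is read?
Strict-lead orderings = 1759318006963275528

Total orderings of the 68 votes with 40 for A: C(68, 40) = 9969468706125227992. By the Bertrand ballot formula (Cycle Lemma / reflection principle), the number of orderings in which A is strictly ahead of B throughout is (p − q)/(p + q) · C(p + q, p) = (40 − 28)/(40 + 28) · 9969468706125227992 = 1759318006963275528.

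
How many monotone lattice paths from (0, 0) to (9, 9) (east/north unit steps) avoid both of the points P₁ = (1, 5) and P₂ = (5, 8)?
Number of paths = 40265

Inclusion–exclusion. Total paths: C(18, 9) = 48620. Through P₁: C(6, 1)·C(12, 8) = 2970. Through P₂: C(13, 5)·C(5, 4) = 6435. Since P₁ is strictly southwest of P₂, a monotone path through both must visit P₁ then P₂; paths through both = C(6, 1)·C(7, 4)·C(5, 4) = 1050. Avoid both = 48620 − 2970 − 6435 + 1050 = 40265.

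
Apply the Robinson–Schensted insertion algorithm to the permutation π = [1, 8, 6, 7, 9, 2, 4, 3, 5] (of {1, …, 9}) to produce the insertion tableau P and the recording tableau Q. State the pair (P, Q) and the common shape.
P = [1, 2, 3, 5] / [4, 7, 9] / [6] / [8];  Q = [1, 2, 4, 5] / [3, 7, 9] / [6] / [8];  common shape = (4, 3, 1, 1)

Row-insert the values π_1, π_2, … into P one at a time, bumping the leftmost entry strictly greater than the inserted value down to the next row. The recording tableau Q records, in position (i, j), the step at which that cell was added to P.
  Insert 1 (step 1): P = [1];  Q = [1]
  Insert 8 (step 2): P = [1, 8];  Q = [1, 2]
  Insert 6 (step 3): P = [1, 6] / [8];  Q = [1, 2] / [3]
  Insert 7 (step 4): P = [1, 6, 7] / [8];  Q = [1, 2, 4] / [3]
  Insert 9 (step 5): P = [1, 6, 7, 9] / [8];  Q = [1, 2, 4, 5] / [3]
  Insert 2 (step 6): P = [1, 2, 7, 9] / [6] / [8];  Q = [1, 2, 4, 5] / [3] / [6]
  Insert 4 (step 7): P = [1, 2, 4, 9] / [6, 7] / [8];  Q = [1, 2, 4, 5] / [3, 7] / [6]
  Insert 3 (step 8): P = [1, 2, 3, 9] / [4, 7] / [6] / [8];  Q = [1, 2, 4, 5] / [3, 7] / [6] / [8]
  Insert 5 (step 9): P = [1, 2, 3, 5] / [4, 7, 9] / [6] / [8];  Q = [1, 2, 4, 5] / [3, 7, 9] / [6] / [8]
Final shape: (4, 3, 1, 1).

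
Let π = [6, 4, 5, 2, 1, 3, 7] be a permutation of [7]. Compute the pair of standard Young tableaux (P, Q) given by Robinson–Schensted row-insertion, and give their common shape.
P = [1, 3, 7] / [2, 5] / [4] / [6];  Q = [1, 3, 7] / [2, 6] / [4] / [5];  common shape = (3, 2, 1, 1)

Row-insert the values π_1, π_2, … into P one at a time, bumping the leftmost entry strictly greater than the inserted value down to the next row. The recording tableau Q records, in position (i, j), the step at which that cell was added to P.
  Insert 6 (step 1): P = [6];  Q = [1]
  Insert 4 (step 2): P = [4] / [6];  Q = [1] / [2]
  Insert 5 (step 3): P = [4, 5] / [6];  Q = [1, 3] / [2]
  Insert 2 (step 4): P = [2, 5] / [4] / [6];  Q = [1, 3] / [2] / [4]
  Insert 1 (step 5): P = [1, 5] / [2] / [4] / [6];  Q = [1, 3] / [2] / [4] / [5]
  Insert 3 (step 6): P = [1, 3] / [2, 5] / [4] / [6];  Q = [1, 3] / [2, 6] / [4] / [5]
  Insert 7 (step 7): P = [1, 3, 7] / [2, 5] / [4] / [6];  Q = [1, 3, 7] / [2, 6] / [4] / [5]
Final shape: (3, 2, 1, 1).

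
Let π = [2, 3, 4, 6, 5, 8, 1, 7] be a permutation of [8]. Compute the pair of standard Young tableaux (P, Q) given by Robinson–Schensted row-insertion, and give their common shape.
P = [1, 3, 4, 5, 7] / [2, 8] / [6];  Q = [1, 2, 3, 4, 6] / [5, 8] / [7];  common shape = (5, 2, 1)

Row-insert the values π_1, π_2, … into P one at a time, bumping the leftmost entry strictly greater than the inserted value down to the next row. The recording tableau Q records, in position (i, j), the step at which that cell was added to P.
  Insert 2 (step 1): P = [2];  Q = [1]
  Insert 3 (step 2): P = [2, 3];  Q = [1, 2]
  Insert 4 (step 3): P = [2, 3, 4];  Q = [1, 2, 3]
  Insert 6 (step 4): P = [2, 3, 4, 6];  Q = [1, 2, 3, 4]
  Insert 5 (step 5): P = [2, 3, 4, 5] / [6];  Q = [1, 2, 3, 4] / [5]
  Insert 8 (step 6): P = [2, 3, 4, 5, 8] / [6];  Q = [1, 2, 3, 4, 6] / [5]
  Insert 1 (step 7): P = [1, 3, 4, 5, 8] / [2] / [6];  Q = [1, 2, 3, 4, 6] / [5] / [7]
  Insert 7 (step 8): P = [1, 3, 4, 5, 7] / [2, 8] / [6];  Q = [1, 2, 3, 4, 6] / [5, 8] / [7]
Final shape: (5, 2, 1).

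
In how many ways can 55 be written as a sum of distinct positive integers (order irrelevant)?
q(55) = 6378

A partition into distinct parts is a strictly decreasing sequence summing to n. The recurrence d(n, m) = d(n, m−1) + d(n−m, m−1) (use part m at most once) with q(n) = d(n, n) gives q(55) = 6378. (Euler's theorem: # distinct-part partitions = # odd-part partitions.)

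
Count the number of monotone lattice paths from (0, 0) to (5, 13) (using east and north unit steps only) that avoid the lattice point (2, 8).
Number of paths = 6048

Total paths from (0, 0) to (5, 13): C(18, 5) = 8568. Paths through (2, 8): (paths (0, 0) → (2, 8)) × (paths (2, 8) → (5, 13)) = C(10, 2) · C(8, 3) = 45 · 56 = 2520. Avoidance count = 8568 − 2520 = 6048.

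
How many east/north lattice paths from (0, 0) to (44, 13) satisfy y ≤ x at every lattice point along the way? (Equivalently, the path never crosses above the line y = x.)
Number of paths = 1741010517120

By the reflection principle (André's argument), the number of monotone paths to (44, 13) with n ≤ m that never go above y = x is C(57, 44) − C(57, 45) = 2448296039700 − 707285522580 = 1741010517120.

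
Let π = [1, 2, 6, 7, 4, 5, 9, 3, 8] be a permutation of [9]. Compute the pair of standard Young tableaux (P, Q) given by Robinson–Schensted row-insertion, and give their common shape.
P = [1, 2, 3, 5, 8] / [4, 7, 9] / [6];  Q = [1, 2, 3, 4, 7] / [5, 6, 9] / [8];  common shape = (5, 3, 1)

Row-insert the values π_1, π_2, … into P one at a time, bumping the leftmost entry strictly greater than the inserted value down to the next row. The recording tableau Q records, in position (i, j), the step at which that cell was added to P.
  Insert 1 (step 1): P = [1];  Q = [1]
  Insert 2 (step 2): P = [1, 2];  Q = [1, 2]
  Insert 6 (step 3): P = [1, 2, 6];  Q = [1, 2, 3]
  Insert 7 (step 4): P = [1, 2, 6, 7];  Q = [1, 2, 3, 4]
  Insert 4 (step 5): P = [1, 2, 4, 7] / [6];  Q = [1, 2, 3, 4] / [5]
  Insert 5 (step 6): P = [1, 2, 4, 5] / [6, 7];  Q = [1, 2, 3, 4] / [5, 6]
  Insert 9 (step 7): P = [1, 2, 4, 5, 9] / [6, 7];  Q = [1, 2, 3, 4, 7] / [5, 6]
  Insert 3 (step 8): P = [1, 2, 3, 5, 9] / [4, 7] / [6];  Q = [1, 2, 3, 4, 7] / [5, 6] / [8]
  Insert 8 (step 9): P = [1, 2, 3, 5, 8] / [4, 7, 9] / [6];  Q = [1, 2, 3, 4, 7] / [5, 6, 9] / [8]
Final shape: (5, 3, 1).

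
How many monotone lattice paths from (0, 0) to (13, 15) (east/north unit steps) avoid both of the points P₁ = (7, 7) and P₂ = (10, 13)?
Number of paths = 18578084

Inclusion–exclusion. Total paths: C(28, 13) = 37442160. Through P₁: C(14, 7)·C(14, 6) = 10306296. Through P₂: C(23, 10)·C(5, 3) = 11440660. Since P₁ is strictly southwest of P₂, a monotone path through both must visit P₁ then P₂; paths through both = C(14, 7)·C(9, 3)·C(5, 3) = 2882880. Avoid both = 37442160 − 10306296 − 11440660 + 2882880 = 18578084.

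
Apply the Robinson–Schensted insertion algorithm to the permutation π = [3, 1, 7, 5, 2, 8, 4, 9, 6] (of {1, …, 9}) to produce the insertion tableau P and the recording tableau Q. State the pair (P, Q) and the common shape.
P = [1, 2, 4, 6] / [3, 5, 8, 9] / [7];  Q = [1, 3, 6, 8] / [2, 4, 7, 9] / [5];  common shape = (4, 4, 1)

Row-insert the values π_1, π_2, … into P one at a time, bumping the leftmost entry strictly greater than the inserted value down to the next row. The recording tableau Q records, in position (i, j), the step at which that cell was added to P.
  Insert 3 (step 1): P = [3];  Q = [1]
  Insert 1 (step 2): P = [1] / [3];  Q = [1] / [2]
  Insert 7 (step 3): P = [1, 7] / [3];  Q = [1, 3] / [2]
  Insert 5 (step 4): P = [1, 5] / [3, 7];  Q = [1, 3] / [2, 4]
  Insert 2 (step 5): P = [1, 2] / [3, 5] / [7];  Q = [1, 3] / [2, 4] / [5]
  Insert 8 (step 6): P = [1, 2, 8] / [3, 5] / [7];  Q = [1, 3, 6] / [2, 4] / [5]
  Insert 4 (step 7): P = [1, 2, 4] / [3, 5, 8] / [7];  Q = [1, 3, 6] / [2, 4, 7] / [5]
  Insert 9 (step 8): P = [1, 2, 4, 9] / [3, 5, 8] / [7];  Q = [1, 3, 6, 8] / [2, 4, 7] / [5]
  Insert 6 (step 9): P = [1, 2, 4, 6] / [3, 5, 8, 9] / [7];  Q = [1, 3, 6, 8] / [2, 4, 7, 9] / [5]
Final shape: (4, 4, 1).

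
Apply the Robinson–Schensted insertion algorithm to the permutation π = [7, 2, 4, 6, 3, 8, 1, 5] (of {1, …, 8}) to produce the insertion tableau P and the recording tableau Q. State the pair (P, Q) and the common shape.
P = [1, 3, 5, 8] / [2, 6] / [4] / [7];  Q = [1, 3, 4, 6] / [2, 8] / [5] / [7];  common shape = (4, 2, 1, 1)

Row-insert the values π_1, π_2, … into P one at a time, bumping the leftmost entry strictly greater than the inserted value down to the next row. The recording tableau Q records, in position (i, j), the step at which that cell was added to P.
  Insert 7 (step 1): P = [7];  Q = [1]
  Insert 2 (step 2): P = [2] / [7];  Q = [1] / [2]
  Insert 4 (step 3): P = [2, 4] / [7];  Q = [1, 3] / [2]
  Insert 6 (step 4): P = [2, 4, 6] / [7];  Q = [1, 3, 4] / [2]
  Insert 3 (step 5): P = [2, 3, 6] / [4] / [7];  Q = [1, 3, 4] / [2] / [5]
  Insert 8 (step 6): P = [2, 3, 6, 8] / [4] / [7];  Q = [1, 3, 4, 6] / [2] / [5]
  Insert 1 (step 7): P = [1, 3, 6, 8] / [2] / [4] / [7];  Q = [1, 3, 4, 6] / [2] / [5] / [7]
  Insert 5 (step 8): P = [1, 3, 5, 8] / [2, 6] / [4] / [7];  Q = [1, 3, 4, 6] / [2, 8] / [5] / [7]
Final shape: (4, 2, 1, 1).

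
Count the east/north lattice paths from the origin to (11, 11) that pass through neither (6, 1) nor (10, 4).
Number of paths = 678363

Inclusion–exclusion. Total paths: C(22, 11) = 705432. Through P₁: C(7, 6)·C(15, 5) = 21021. Through P₂: C(14, 10)·C(8, 1) = 8008. Since P₁ is strictly southwest of P₂, a monotone path through both must visit P₁ then P₂; paths through both = C(7, 6)·C(7, 4)·C(8, 1) = 1960. Avoid both = 705432 − 21021 − 8008 + 1960 = 678363.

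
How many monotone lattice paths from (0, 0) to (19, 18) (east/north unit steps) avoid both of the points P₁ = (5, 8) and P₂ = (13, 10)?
Number of paths = 11886783975

Inclusion–exclusion. Total paths: C(37, 19) = 17672631900. Through P₁: C(13, 5)·C(24, 14) = 2524136472. Through P₂: C(23, 13)·C(14, 6) = 3435630198. Since P₁ is strictly southwest of P₂, a monotone path through both must visit P₁ then P₂; paths through both = C(13, 5)·C(10, 8)·C(14, 6) = 173918745. Avoid both = 17672631900 − 2524136472 − 3435630198 + 173918745 = 11886783975.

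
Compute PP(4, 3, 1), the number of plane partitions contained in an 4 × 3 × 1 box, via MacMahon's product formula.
PP(4, 3, 1) = 35

Evaluate the triple product over i = 1..4, j = 1..3, k = 1..1. The factors are (2/1) · (3/2) · (4/3) · (3/2) · (4/3) · (5/4) · (4/3) · (5/4) · … (12 factors total). The numerators and denominators telescope so the product is an integer; carrying out the multiplication exactly gives PP(4, 3, 1) = 35.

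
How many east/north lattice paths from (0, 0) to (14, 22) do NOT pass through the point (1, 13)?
Number of paths = 3789333320

Total paths from (0, 0) to (14, 22): C(36, 14) = 3796297200. Paths through (1, 13): (paths (0, 0) → (1, 13)) × (paths (1, 13) → (14, 22)) = C(14, 1) · C(22, 13) = 14 · 497420 = 6963880. Avoidance count = 3796297200 − 6963880 = 3789333320.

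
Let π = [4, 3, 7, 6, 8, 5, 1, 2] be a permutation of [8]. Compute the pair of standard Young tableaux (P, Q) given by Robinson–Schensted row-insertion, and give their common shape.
P = [1, 2, 8] / [3, 5] / [4, 6] / [7];  Q = [1, 3, 5] / [2, 4] / [6, 8] / [7];  common shape = (3, 2, 2, 1)

Row-insert the values π_1, π_2, … into P one at a time, bumping the leftmost entry strictly greater than the inserted value down to the next row. The recording tableau Q records, in position (i, j), the step at which that cell was added to P.
  Insert 4 (step 1): P = [4];  Q = [1]
  Insert 3 (step 2): P = [3] / [4];  Q = [1] / [2]
  Insert 7 (step 3): P = [3, 7] / [4];  Q = [1, 3] / [2]
  Insert 6 (step 4): P = [3, 6] / [4, 7];  Q = [1, 3] / [2, 4]
  Insert 8 (step 5): P = [3, 6, 8] / [4, 7];  Q = [1, 3, 5] / [2, 4]
  Insert 5 (step 6): P = [3, 5, 8] / [4, 6] / [7];  Q = [1, 3, 5] / [2, 4] / [6]
  Insert 1 (step 7): P = [1, 5, 8] / [3, 6] / [4] / [7];  Q = [1, 3, 5] / [2, 4] / [6] / [7]
  Insert 2 (step 8): P = [1, 2, 8] / [3, 5] / [4, 6] / [7];  Q = [1, 3, 5] / [2, 4] / [6, 8] / [7]
Final shape: (3, 2, 2, 1).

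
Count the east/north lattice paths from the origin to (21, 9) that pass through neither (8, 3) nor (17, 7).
Number of paths = 6408435

Inclusion–exclusion. Total paths: C(30, 21) = 14307150. Through P₁: C(11, 8)·C(19, 13) = 4476780. Through P₂: C(24, 17)·C(6, 4) = 5191560. Since P₁ is strictly southwest of P₂, a monotone path through both must visit P₁ then P₂; paths through both = C(11, 8)·C(13, 9)·C(6, 4) = 1769625. Avoid both = 14307150 − 4476780 − 5191560 + 1769625 = 6408435.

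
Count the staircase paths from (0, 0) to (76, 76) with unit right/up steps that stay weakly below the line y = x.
C_76 = 4790408930363303911328386208394864461024520

These NE paths below the diagonal are counted by the Catalan number C_n = (1/(n + 1)) · C(2n, n). For n = 76: C_76 = (1/77) · C(152, 76) = 368861487637974401172285738046404563498888040/77 = 4790408930363303911328386208394864461024520.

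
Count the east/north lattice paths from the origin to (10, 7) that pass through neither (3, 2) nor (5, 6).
Number of paths = 9656

Inclusion–exclusion. Total paths: C(17, 10) = 19448. Through P₁: C(5, 3)·C(12, 7) = 7920. Through P₂: C(11, 5)·C(6, 5) = 2772. Since P₁ is strictly southwest of P₂, a monotone path through both must visit P₁ then P₂; paths through both = C(5, 3)·C(6, 2)·C(6, 5) = 900. Avoid both = 19448 − 7920 − 2772 + 900 = 9656.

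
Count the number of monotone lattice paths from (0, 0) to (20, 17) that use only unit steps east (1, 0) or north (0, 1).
Number of paths = 15905368710

A monotone lattice path from (0, 0) to (20, 17) consists of 20 east steps and 17 north steps in some order, so it is determined by which 20 of the 37 steps are east. The count is C(37, 20) = 15905368710.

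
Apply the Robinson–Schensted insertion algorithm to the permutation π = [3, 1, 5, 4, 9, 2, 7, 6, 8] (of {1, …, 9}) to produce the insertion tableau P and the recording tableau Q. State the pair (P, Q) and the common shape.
P = [1, 2, 6, 8] / [3, 4, 7] / [5, 9];  Q = [1, 3, 5, 9] / [2, 4, 7] / [6, 8];  common shape = (4, 3, 2)

Row-insert the values π_1, π_2, … into P one at a time, bumping the leftmost entry strictly greater than the inserted value down to the next row. The recording tableau Q records, in position (i, j), the step at which that cell was added to P.
  Insert 3 (step 1): P = [3];  Q = [1]
  Insert 1 (step 2): P = [1] / [3];  Q = [1] / [2]
  Insert 5 (step 3): P = [1, 5] / [3];  Q = [1, 3] / [2]
  Insert 4 (step 4): P = [1, 4] / [3, 5];  Q = [1, 3] / [2, 4]
  Insert 9 (step 5): P = [1, 4, 9] / [3, 5];  Q = [1, 3, 5] / [2, 4]
  Insert 2 (step 6): P = [1, 2, 9] / [3, 4] / [5];  Q = [1, 3, 5] / [2, 4] / [6]
  Insert 7 (step 7): P = [1, 2, 7] / [3, 4, 9] / [5];  Q = [1, 3, 5] / [2, 4, 7] / [6]
  Insert 6 (step 8): P = [1, 2, 6] / [3, 4, 7] / [5, 9];  Q = [1, 3, 5] / [2, 4, 7] / [6, 8]
  Insert 8 (step 9): P = [1, 2, 6, 8] / [3, 4, 7] / [5, 9];  Q = [1, 3, 5, 9] / [2, 4, 7] / [6, 8]
Final shape: (4, 3, 2).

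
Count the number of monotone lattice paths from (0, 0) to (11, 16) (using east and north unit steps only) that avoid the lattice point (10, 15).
Number of paths = 6500375

Total paths from (0, 0) to (11, 16): C(27, 11) = 13037895. Paths through (10, 15): (paths (0, 0) → (10, 15)) × (paths (10, 15) → (11, 16)) = C(25, 10) · C(2, 1) = 3268760 · 2 = 6537520. Avoidance count = 13037895 − 6537520 = 6500375.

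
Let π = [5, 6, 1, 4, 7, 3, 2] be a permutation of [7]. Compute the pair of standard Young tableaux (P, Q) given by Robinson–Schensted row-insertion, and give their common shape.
P = [1, 2, 7] / [3, 6] / [4] / [5];  Q = [1, 2, 5] / [3, 4] / [6] / [7];  common shape = (3, 2, 1, 1)

Row-insert the values π_1, π_2, … into P one at a time, bumping the leftmost entry strictly greater than the inserted value down to the next row. The recording tableau Q records, in position (i, j), the step at which that cell was added to P.
  Insert 5 (step 1): P = [5];  Q = [1]
  Insert 6 (step 2): P = [5, 6];  Q = [1, 2]
  Insert 1 (step 3): P = [1, 6] / [5];  Q = [1, 2] / [3]
  Insert 4 (step 4): P = [1, 4] / [5, 6];  Q = [1, 2] / [3, 4]
  Insert 7 (step 5): P = [1, 4, 7] / [5, 6];  Q = [1, 2, 5] / [3, 4]
  Insert 3 (step 6): P = [1, 3, 7] / [4, 6] / [5];  Q = [1, 2, 5] / [3, 4] / [6]
  Insert 2 (step 7): P = [1, 2, 7] / [3, 6] / [4] / [5];  Q = [1, 2, 5] / [3, 4] / [6] / [7]
Final shape: (3, 2, 1, 1).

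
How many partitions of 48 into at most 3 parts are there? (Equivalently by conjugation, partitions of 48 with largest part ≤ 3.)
p(48, parts ≤ 3) = 217

Use the recurrence p(n, m) = p(n, m−1) + p(n−m, m): either the largest part is < m (count p(n, m−1)) or the largest part is exactly m (remove one copy of m, count p(n−m, m)). With p(0, ·) = 1 this gives p(48, parts ≤ 3) = 217. (By conjugating Young diagrams, this also counts partitions of 48 into at most 3 parts.)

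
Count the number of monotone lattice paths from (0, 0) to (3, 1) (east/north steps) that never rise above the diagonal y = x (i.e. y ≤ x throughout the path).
Number of paths = 3

By the reflection principle (André's argument), the number of monotone paths to (3, 1) with n ≤ m that never go above y = x is C(4, 3) − C(4, 4) = 4 − 1 = 3.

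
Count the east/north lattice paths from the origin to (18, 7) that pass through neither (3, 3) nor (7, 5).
Number of paths = 364804

Inclusion–exclusion. Total paths: C(25, 18) = 480700. Through P₁: C(6, 3)·C(19, 15) = 77520. Through P₂: C(12, 7)·C(13, 11) = 61776. Since P₁ is strictly southwest of P₂, a monotone path through both must visit P₁ then P₂; paths through both = C(6, 3)·C(6, 4)·C(13, 11) = 23400. Avoid both = 480700 − 77520 − 61776 + 23400 = 364804.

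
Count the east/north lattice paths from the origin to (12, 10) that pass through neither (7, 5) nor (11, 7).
Number of paths = 367286

Inclusion–exclusion. Total paths: C(22, 12) = 646646. Through P₁: C(12, 7)·C(10, 5) = 199584. Through P₂: C(18, 11)·C(4, 1) = 127296. Since P₁ is strictly southwest of P₂, a monotone path through both must visit P₁ then P₂; paths through both = C(12, 7)·C(6, 4)·C(4, 1) = 47520. Avoid both = 646646 − 199584 − 127296 + 47520 = 367286.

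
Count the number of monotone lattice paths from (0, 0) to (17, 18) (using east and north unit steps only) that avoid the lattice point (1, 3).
Number of paths = 3335406870

Total paths from (0, 0) to (17, 18): C(35, 17) = 4537567650. Paths through (1, 3): (paths (0, 0) → (1, 3)) × (paths (1, 3) → (17, 18)) = C(4, 1) · C(31, 16) = 4 · 300540195 = 1202160780. Avoidance count = 4537567650 − 1202160780 = 3335406870.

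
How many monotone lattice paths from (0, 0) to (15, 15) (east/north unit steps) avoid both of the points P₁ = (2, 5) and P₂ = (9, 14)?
Number of paths = 127053484

Inclusion–exclusion. Total paths: C(30, 15) = 155117520. Through P₁: C(7, 2)·C(23, 13) = 24025386. Through P₂: C(23, 9)·C(7, 6) = 5720330. Since P₁ is strictly southwest of P₂, a monotone path through both must visit P₁ then P₂; paths through both = C(7, 2)·C(16, 7)·C(7, 6) = 1681680. Avoid both = 155117520 − 24025386 − 5720330 + 1681680 = 127053484.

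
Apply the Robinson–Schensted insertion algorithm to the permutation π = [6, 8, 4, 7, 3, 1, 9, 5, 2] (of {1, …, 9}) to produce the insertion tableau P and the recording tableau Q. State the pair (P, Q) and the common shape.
P = [1, 2, 9] / [3, 5] / [4, 7] / [6, 8];  Q = [1, 2, 7] / [3, 4] / [5, 8] / [6, 9];  common shape = (3, 2, 2, 2)

Row-insert the values π_1, π_2, … into P one at a time, bumping the leftmost entry strictly greater than the inserted value down to the next row. The recording tableau Q records, in position (i, j), the step at which that cell was added to P.
  Insert 6 (step 1): P = [6];  Q = [1]
  Insert 8 (step 2): P = [6, 8];  Q = [1, 2]
  Insert 4 (step 3): P = [4, 8] / [6];  Q = [1, 2] / [3]
  Insert 7 (step 4): P = [4, 7] / [6, 8];  Q = [1, 2] / [3, 4]
  Insert 3 (step 5): P = [3, 7] / [4, 8] / [6];  Q = [1, 2] / [3, 4] / [5]
  Insert 1 (step 6): P = [1, 7] / [3, 8] / [4] / [6];  Q = [1, 2] / [3, 4] / [5] / [6]
  Insert 9 (step 7): P = [1, 7, 9] / [3, 8] / [4] / [6];  Q = [1, 2, 7] / [3, 4] / [5] / [6]
  Insert 5 (step 8): P = [1, 5, 9] / [3, 7] / [4, 8] / [6];  Q = [1, 2, 7] / [3, 4] / [5, 8] / [6]
  Insert 2 (step 9): P = [1, 2, 9] / [3, 5] / [4, 7] / [6, 8];  Q = [1, 2, 7] / [3, 4] / [5, 8] / [6, 9]
Final shape: (3, 2, 2, 2).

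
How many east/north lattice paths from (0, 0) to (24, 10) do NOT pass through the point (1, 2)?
Number of paths = 107461965

Total paths from (0, 0) to (24, 10): C(34, 24) = 131128140. Paths through (1, 2): (paths (0, 0) → (1, 2)) × (paths (1, 2) → (24, 10)) = C(3, 1) · C(31, 23) = 3 · 7888725 = 23666175. Avoidance count = 131128140 − 23666175 = 107461965.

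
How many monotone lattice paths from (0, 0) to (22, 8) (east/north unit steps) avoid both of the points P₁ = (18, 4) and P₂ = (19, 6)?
Number of paths = 3789325

Inclusion–exclusion. Total paths: C(30, 22) = 5852925. Through P₁: C(22, 18)·C(8, 4) = 512050. Through P₂: C(25, 19)·C(5, 3) = 1771000. Since P₁ is strictly southwest of P₂, a monotone path through both must visit P₁ then P₂; paths through both = C(22, 18)·C(3, 1)·C(5, 3) = 219450. Avoid both = 5852925 − 512050 − 1771000 + 219450 = 3789325.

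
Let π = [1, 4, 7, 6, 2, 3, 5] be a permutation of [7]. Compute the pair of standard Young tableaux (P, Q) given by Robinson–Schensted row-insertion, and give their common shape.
P = [1, 2, 3, 5] / [4, 6] / [7];  Q = [1, 2, 3, 7] / [4, 6] / [5];  common shape = (4, 2, 1)

Row-insert the values π_1, π_2, … into P one at a time, bumping the leftmost entry strictly greater than the inserted value down to the next row. The recording tableau Q records, in position (i, j), the step at which that cell was added to P.
  Insert 1 (step 1): P = [1];  Q = [1]
  Insert 4 (step 2): P = [1, 4];  Q = [1, 2]
  Insert 7 (step 3): P = [1, 4, 7];  Q = [1, 2, 3]
  Insert 6 (step 4): P = [1, 4, 6] / [7];  Q = [1, 2, 3] / [4]
  Insert 2 (step 5): P = [1, 2, 6] / [4] / [7];  Q = [1, 2, 3] / [4] / [5]
  Insert 3 (step 6): P = [1, 2, 3] / [4, 6] / [7];  Q = [1, 2, 3] / [4, 6] / [5]
  Insert 5 (step 7): P = [1, 2, 3, 5] / [4, 6] / [7];  Q = [1, 2, 3, 7] / [4, 6] / [5]
Final shape: (4, 2, 1).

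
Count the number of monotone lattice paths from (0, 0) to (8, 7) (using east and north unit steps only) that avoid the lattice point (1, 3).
Number of paths = 5115

Total paths from (0, 0) to (8, 7): C(15, 8) = 6435. Paths through (1, 3): (paths (0, 0) → (1, 3)) × (paths (1, 3) → (8, 7)) = C(4, 1) · C(11, 7) = 4 · 330 = 1320. Avoidance count = 6435 − 1320 = 5115.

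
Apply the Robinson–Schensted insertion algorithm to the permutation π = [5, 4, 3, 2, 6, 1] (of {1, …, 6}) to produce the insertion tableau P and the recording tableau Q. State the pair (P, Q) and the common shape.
P = [1, 6] / [2] / [3] / [4] / [5];  Q = [1, 5] / [2] / [3] / [4] / [6];  common shape = (2, 1, 1, 1, 1)

Row-insert the values π_1, π_2, … into P one at a time, bumping the leftmost entry strictly greater than the inserted value down to the next row. The recording tableau Q records, in position (i, j), the step at which that cell was added to P.
  Insert 5 (step 1): P = [5];  Q = [1]
  Insert 4 (step 2): P = [4] / [5];  Q = [1] / [2]
  Insert 3 (step 3): P = [3] / [4] / [5];  Q = [1] / [2] / [3]
  Insert 2 (step 4): P = [2] / [3] / [4] / [5];  Q = [1] / [2] / [3] / [4]
  Insert 6 (step 5): P = [2, 6] / [3] / [4] / [5];  Q = [1, 5] / [2] / [3] / [4]
  Insert 1 (step 6): P = [1, 6] / [2] / [3] / [4] / [5];  Q = [1, 5] / [2] / [3] / [4] / [6]
Final shape: (2, 1, 1, 1, 1).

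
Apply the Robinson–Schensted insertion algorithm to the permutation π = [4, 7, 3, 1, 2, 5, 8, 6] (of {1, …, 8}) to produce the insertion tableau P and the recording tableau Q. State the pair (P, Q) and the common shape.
P = [1, 2, 5, 6] / [3, 7, 8] / [4];  Q = [1, 2, 6, 7] / [3, 5, 8] / [4];  common shape = (4, 3, 1)

Row-insert the values π_1, π_2, … into P one at a time, bumping the leftmost entry strictly greater than the inserted value down to the next row. The recording tableau Q records, in position (i, j), the step at which that cell was added to P.
  Insert 4 (step 1): P = [4];  Q = [1]
  Insert 7 (step 2): P = [4, 7];  Q = [1, 2]
  Insert 3 (step 3): P = [3, 7] / [4];  Q = [1, 2] / [3]
  Insert 1 (step 4): P = [1, 7] / [3] / [4];  Q = [1, 2] / [3] / [4]
  Insert 2 (step 5): P = [1, 2] / [3, 7] / [4];  Q = [1, 2] / [3, 5] / [4]
  Insert 5 (step 6): P = [1, 2, 5] / [3, 7] / [4];  Q = [1, 2, 6] / [3, 5] / [4]
  Insert 8 (step 7): P = [1, 2, 5, 8] / [3, 7] / [4];  Q = [1, 2, 6, 7] / [3, 5] / [4]
  Insert 6 (step 8): P = [1, 2, 5, 6] / [3, 7, 8] / [4];  Q = [1, 2, 6, 7] / [3, 5, 8] / [4]
Final shape: (4, 3, 1).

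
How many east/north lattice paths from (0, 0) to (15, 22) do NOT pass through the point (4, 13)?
Number of paths = 8964454960

Total paths from (0, 0) to (15, 22): C(37, 15) = 9364199760. Paths through (4, 13): (paths (0, 0) → (4, 13)) × (paths (4, 13) → (15, 22)) = C(17, 4) · C(20, 11) = 2380 · 167960 = 399744800. Avoidance count = 9364199760 − 399744800 = 8964454960.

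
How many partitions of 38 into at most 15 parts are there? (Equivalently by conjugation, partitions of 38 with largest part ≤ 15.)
p(38, parts ≤ 15) = 21535

Use the recurrence p(n, m) = p(n, m−1) + p(n−m, m): either the largest part is < m (count p(n, m−1)) or the largest part is exactly m (remove one copy of m, count p(n−m, m)). With p(0, ·) = 1 this gives p(38, parts ≤ 15) = 21535. (By conjugating Young diagrams, this also counts partitions of 38 into at most 15 parts.)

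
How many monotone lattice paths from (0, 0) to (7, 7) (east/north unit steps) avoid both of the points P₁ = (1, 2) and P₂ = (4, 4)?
Number of paths = 1246

Inclusion–exclusion. Total paths: C(14, 7) = 3432. Through P₁: C(3, 1)·C(11, 6) = 1386. Through P₂: C(8, 4)·C(6, 3) = 1400. Since P₁ is strictly southwest of P₂, a monotone path through both must visit P₁ then P₂; paths through both = C(3, 1)·C(5, 3)·C(6, 3) = 600. Avoid both = 3432 − 1386 − 1400 + 600 = 1246.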